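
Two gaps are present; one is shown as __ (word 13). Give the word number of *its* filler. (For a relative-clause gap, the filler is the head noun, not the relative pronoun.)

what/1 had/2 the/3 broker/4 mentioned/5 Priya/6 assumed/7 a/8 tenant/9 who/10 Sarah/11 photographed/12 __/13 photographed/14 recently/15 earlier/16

The marked gap is inside the relative clause, the direct object of "photographed".
Its filler is the head noun "tenant" (via "who"), at word 9.
(The other dependency links word 1 to a gap after word 14.)

9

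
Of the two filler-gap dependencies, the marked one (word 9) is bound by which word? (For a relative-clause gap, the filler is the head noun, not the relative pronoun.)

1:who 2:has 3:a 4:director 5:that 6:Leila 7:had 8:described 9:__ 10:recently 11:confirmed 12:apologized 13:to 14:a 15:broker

4

The marked gap is inside the relative clause, the direct object of "described".
Its filler is the head noun "director" (via "that"), at word 4.
(The other dependency links word 1 to a gap after word 11.)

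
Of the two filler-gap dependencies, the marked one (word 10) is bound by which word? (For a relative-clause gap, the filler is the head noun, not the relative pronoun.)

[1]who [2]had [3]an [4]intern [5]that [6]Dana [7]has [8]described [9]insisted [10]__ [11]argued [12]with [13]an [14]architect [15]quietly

1

The marked gap is the subject of "argued".
Its filler is the fronted wh-phrase "who", at word 1.
(The other dependency links word 4 to a gap after word 8.)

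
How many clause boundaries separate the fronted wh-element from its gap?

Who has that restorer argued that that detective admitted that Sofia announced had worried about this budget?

"who" is extracted from the subject of "worried".
Boundaries crossed, outermost first: [that], [that], [Ø] — 3 in total.

3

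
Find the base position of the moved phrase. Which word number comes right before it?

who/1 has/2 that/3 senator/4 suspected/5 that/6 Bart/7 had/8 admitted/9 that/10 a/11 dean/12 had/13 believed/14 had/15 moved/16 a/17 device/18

The displaced element is "who" (word 1).
It is linked across 3 clause boundaries (that → that → Ø).
It functions as the subject of "moved", so the gap sits immediately after word 14 ("believed").
Base order: That senator has suspected that Bart had admitted that a dean had believed that who had moved a device.

14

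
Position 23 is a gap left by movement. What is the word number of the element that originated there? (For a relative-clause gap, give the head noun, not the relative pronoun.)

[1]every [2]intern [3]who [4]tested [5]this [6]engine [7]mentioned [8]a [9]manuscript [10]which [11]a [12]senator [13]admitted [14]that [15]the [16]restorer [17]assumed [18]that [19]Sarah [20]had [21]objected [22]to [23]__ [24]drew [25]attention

The gap at 23 is the prepositional object of "objected", inside a relative clause.
The relative pronoun is "which" (word 10); it is bound by the head noun immediately before it.
Its filler is the head noun "manuscript", at word 9.

9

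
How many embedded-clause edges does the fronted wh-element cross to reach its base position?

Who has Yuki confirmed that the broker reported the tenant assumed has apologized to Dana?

3

"who" is extracted from the subject of "apologized".
Boundaries crossed, outermost first: [that], [Ø], [Ø] — 3 in total.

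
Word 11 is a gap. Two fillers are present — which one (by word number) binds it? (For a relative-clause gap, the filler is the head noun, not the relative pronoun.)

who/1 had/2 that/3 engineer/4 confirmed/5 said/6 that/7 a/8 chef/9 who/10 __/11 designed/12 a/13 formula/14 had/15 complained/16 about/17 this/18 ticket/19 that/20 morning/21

The marked gap is inside the relative clause, the subject of "designed".
Its filler is the head noun "chef" (via "who"), at word 9.
(The other dependency links word 1 to a gap after word 5.)

9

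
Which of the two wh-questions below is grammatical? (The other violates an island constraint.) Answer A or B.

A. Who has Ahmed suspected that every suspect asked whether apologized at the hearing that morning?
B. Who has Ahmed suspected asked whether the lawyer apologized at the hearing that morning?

In A, the wh-phrase is extracted from inside a wh-island (introduced by "whether"), which blocks movement.
In B, the extraction path crosses only that-complement boundaries, which are transparent.
So B is grammatical.

B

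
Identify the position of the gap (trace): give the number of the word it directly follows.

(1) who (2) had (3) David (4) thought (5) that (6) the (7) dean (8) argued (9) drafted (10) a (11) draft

The displaced element is "who" (word 1).
It is linked across 2 clause boundaries (that → Ø).
It functions as the subject of "drafted", so the gap sits immediately after word 8 ("argued").
Base order: David had thought that the dean argued who drafted a draft.

8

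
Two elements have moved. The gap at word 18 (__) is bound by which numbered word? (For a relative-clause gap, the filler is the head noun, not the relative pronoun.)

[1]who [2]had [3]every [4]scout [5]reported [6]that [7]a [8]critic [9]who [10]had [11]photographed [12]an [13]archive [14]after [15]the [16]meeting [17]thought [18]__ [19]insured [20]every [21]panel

1

The marked gap is the subject of "insured".
Its filler is the fronted wh-phrase "who", at word 1.
(The other dependency links word 8 to a gap after word 9.)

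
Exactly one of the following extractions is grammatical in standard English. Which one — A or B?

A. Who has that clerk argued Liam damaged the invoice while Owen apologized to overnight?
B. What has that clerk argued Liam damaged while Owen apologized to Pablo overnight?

B

In A, the wh-phrase is extracted from inside an adjunct island (introduced by "while"), which blocks movement.
In B, the extraction path crosses only that-complement boundaries, which are transparent.
So B is grammatical.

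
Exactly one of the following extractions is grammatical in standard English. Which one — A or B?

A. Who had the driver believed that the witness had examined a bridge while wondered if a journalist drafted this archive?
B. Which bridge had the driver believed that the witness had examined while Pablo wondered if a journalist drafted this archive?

B

In A, the wh-phrase is extracted from inside an adjunct island (introduced by "while"), which blocks movement.
In B, the extraction path crosses only that-complement boundaries, which are transparent.
So B is grammatical.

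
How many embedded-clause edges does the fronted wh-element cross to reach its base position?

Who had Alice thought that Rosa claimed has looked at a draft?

"who" is extracted from the subject of "looked".
Boundaries crossed, outermost first: [that], [Ø] — 2 in total.

2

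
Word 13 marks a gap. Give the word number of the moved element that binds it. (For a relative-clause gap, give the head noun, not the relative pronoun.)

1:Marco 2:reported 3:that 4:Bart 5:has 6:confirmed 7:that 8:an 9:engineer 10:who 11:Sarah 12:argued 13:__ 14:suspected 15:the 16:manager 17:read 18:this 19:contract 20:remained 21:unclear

The gap at 13 is the subject of "suspected", inside a relative clause.
The relative pronoun is "who" (word 10); it is bound by the head noun immediately before it.
Its filler is the head noun "engineer", at word 9.

9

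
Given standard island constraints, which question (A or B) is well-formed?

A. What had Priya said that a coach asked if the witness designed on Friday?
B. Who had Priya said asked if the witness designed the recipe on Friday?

In A, the wh-phrase is extracted from inside a wh-island (introduced by "if"), which blocks movement.
In B, the extraction path crosses only that-complement boundaries, which are transparent.
So B is grammatical.

B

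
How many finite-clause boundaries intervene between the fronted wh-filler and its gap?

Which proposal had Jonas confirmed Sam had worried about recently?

1

"which proposal" is extracted from the PP object of "worried".
Boundaries crossed, outermost first: [Ø] — 1 in total.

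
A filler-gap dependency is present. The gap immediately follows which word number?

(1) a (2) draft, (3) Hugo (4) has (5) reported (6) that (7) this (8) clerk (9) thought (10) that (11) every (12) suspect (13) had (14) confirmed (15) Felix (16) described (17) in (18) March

16

The displaced element is "a draft" (word 2).
It is linked across 3 clause boundaries (that → that → Ø).
It functions as the direct object of "described", so the gap sits immediately after word 16 ("described").
Base order: Hugo has reported that this clerk thought that every suspect had confirmed Felix described a draft in March.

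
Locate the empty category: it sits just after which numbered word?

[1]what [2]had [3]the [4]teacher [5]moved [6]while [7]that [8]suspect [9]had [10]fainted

The displaced element is "what" (word 1).
It functions as the direct object of "moved", so the gap sits immediately after word 5 ("moved").
Base order: The teacher had moved what while that suspect had fainted.

5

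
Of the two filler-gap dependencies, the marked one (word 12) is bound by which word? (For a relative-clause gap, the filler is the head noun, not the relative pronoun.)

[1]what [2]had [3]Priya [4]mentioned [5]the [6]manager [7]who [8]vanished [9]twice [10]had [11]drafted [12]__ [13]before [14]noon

The marked gap is the direct object of "drafted".
Its filler is the fronted wh-phrase "what", at word 1.
(The other dependency links word 6 to a gap after word 7.)

1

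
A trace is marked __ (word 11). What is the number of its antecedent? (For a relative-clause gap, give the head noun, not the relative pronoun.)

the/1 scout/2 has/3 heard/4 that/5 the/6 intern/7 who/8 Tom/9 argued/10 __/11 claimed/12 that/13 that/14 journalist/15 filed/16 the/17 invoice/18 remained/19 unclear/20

The gap at 11 is the subject of "claimed", inside a relative clause.
The relative pronoun is "who" (word 8); it is bound by the head noun immediately before it.
Its filler is the head noun "intern", at word 7.

7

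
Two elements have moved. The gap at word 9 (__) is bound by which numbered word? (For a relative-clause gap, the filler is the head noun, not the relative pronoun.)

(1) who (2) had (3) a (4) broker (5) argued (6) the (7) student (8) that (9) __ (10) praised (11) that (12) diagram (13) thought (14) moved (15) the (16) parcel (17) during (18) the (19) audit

7

The marked gap is inside the relative clause, the subject of "praised".
Its filler is the head noun "student" (via "that"), at word 7.
(The other dependency links word 1 to a gap after word 13.)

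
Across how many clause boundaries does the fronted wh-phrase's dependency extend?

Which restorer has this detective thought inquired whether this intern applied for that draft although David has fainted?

"which restorer" is extracted from the subject of "inquired".
Boundaries crossed, outermost first: [Ø] — 1 in total.

1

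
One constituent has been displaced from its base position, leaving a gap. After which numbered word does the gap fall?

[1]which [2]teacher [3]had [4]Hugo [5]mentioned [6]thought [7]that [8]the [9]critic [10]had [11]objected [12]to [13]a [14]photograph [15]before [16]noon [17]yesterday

5

The displaced element is "which teacher" (word 2).
It is linked across 1 clause boundary (Ø).
It functions as the subject of "thought", so the gap sits immediately after word 5 ("mentioned").
Base order: Hugo had mentioned which teacher thought that the critic had objected to a photograph before noon yesterday.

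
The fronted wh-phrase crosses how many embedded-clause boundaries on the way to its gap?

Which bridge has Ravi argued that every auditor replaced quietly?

"which bridge" is extracted from the object of "replaced".
Boundaries crossed, outermost first: [that] — 1 in total.

1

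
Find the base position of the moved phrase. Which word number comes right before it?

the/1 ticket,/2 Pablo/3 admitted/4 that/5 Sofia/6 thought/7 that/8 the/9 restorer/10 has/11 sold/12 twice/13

12

The displaced element is "the ticket" (word 2).
It is linked across 2 clause boundaries (that → that).
It functions as the direct object of "sold", so the gap sits immediately after word 12 ("sold").
Base order: Pablo admitted that Sofia thought that the restorer has sold the ticket twice.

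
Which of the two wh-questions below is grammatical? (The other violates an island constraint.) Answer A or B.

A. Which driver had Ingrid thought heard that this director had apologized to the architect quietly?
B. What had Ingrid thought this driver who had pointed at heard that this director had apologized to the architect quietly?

In B, the wh-phrase is extracted from inside a complex-NP island (relative clause) (introduced by "who"), which blocks movement.
In A, the extraction path crosses only that-complement boundaries, which are transparent.
So A is grammatical.

A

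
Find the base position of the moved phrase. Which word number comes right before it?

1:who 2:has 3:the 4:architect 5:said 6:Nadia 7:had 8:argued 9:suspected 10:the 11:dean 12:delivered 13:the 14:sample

The displaced element is "who" (word 1).
It is linked across 2 clause boundaries (Ø → Ø).
It functions as the subject of "suspected", so the gap sits immediately after word 8 ("argued").
Base order: The architect has said Nadia had argued who suspected the dean delivered the sample.

8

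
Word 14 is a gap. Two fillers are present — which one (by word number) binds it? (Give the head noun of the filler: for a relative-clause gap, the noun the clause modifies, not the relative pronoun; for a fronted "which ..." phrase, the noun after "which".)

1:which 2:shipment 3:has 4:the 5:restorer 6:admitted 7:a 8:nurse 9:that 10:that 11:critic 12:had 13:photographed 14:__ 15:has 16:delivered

The marked gap is inside the relative clause, the direct object of "photographed".
Its filler is the head noun "nurse" (via "that"), at word 8.
(The other dependency links word 2 to a gap after word 16.)

8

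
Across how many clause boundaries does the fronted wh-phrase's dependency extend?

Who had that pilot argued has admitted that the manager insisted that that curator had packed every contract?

1

"who" is extracted from the subject of "admitted".
Boundaries crossed, outermost first: [Ø] — 1 in total.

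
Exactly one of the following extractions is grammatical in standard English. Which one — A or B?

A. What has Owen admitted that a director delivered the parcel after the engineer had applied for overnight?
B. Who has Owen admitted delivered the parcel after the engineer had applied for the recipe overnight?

In A, the wh-phrase is extracted from inside an adjunct island (introduced by "after"), which blocks movement.
In B, the extraction path crosses only that-complement boundaries, which are transparent.
So B is grammatical.

B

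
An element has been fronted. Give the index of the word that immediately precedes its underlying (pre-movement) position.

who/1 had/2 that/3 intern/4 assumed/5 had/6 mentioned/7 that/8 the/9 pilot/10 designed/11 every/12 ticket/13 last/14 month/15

5

The displaced element is "who" (word 1).
It is linked across 1 clause boundary (Ø).
It functions as the subject of "mentioned", so the gap sits immediately after word 5 ("assumed").
Base order: That intern had assumed that who had mentioned that the pilot designed every ticket last month.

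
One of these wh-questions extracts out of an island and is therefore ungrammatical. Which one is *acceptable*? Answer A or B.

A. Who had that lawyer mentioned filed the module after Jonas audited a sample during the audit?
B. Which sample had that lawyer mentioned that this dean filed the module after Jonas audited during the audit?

A

In B, the wh-phrase is extracted from inside an adjunct island (introduced by "after"), which blocks movement.
In A, the extraction path crosses only that-complement boundaries, which are transparent.
So A is grammatical.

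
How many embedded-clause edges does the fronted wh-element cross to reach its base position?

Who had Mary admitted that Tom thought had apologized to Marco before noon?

2

"who" is extracted from the subject of "apologized".
Boundaries crossed, outermost first: [that], [Ø] — 2 in total.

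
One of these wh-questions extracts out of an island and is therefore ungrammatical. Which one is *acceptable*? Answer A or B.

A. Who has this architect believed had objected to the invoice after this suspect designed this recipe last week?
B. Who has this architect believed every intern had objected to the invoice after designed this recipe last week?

A

In B, the wh-phrase is extracted from inside an adjunct island (introduced by "after"), which blocks movement.
In A, the extraction path crosses only that-complement boundaries, which are transparent.
So A is grammatical.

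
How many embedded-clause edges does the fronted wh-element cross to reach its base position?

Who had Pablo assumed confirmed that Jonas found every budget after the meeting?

"who" is extracted from the subject of "confirmed".
Boundaries crossed, outermost first: [Ø] — 1 in total.

1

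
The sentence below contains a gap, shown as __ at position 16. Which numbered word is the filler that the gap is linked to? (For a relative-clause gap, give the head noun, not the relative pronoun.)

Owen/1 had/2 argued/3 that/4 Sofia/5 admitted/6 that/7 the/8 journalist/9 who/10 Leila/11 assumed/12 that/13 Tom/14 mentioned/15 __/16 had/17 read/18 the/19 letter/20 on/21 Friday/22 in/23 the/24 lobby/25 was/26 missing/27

9

The gap at 16 is the subject of "read", inside a relative clause.
The relative pronoun is "who" (word 10); it is bound by the head noun immediately before it.
Its filler is the head noun "journalist", at word 9.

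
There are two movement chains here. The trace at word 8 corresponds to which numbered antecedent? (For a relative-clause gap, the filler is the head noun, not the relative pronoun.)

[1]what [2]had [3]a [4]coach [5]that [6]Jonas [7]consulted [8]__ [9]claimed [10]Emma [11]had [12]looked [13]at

The marked gap is inside the relative clause, the direct object of "consulted".
Its filler is the head noun "coach" (via "that"), at word 4.
(The other dependency links word 1 to a gap after word 13.)

4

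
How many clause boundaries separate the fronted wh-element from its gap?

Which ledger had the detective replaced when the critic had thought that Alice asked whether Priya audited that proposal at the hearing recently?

"which ledger" originates inside the matrix clause — no clause boundary is crossed.

0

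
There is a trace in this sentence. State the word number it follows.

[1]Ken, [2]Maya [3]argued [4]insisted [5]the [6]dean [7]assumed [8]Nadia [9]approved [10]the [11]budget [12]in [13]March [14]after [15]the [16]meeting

The displaced element is "Ken" (word 1).
It is linked across 1 clause boundary (Ø).
It functions as the subject of "insisted", so the gap sits immediately after word 3 ("argued").
Base order: Maya argued that Ken insisted the dean assumed Nadia approved the budget in March after the meeting.

3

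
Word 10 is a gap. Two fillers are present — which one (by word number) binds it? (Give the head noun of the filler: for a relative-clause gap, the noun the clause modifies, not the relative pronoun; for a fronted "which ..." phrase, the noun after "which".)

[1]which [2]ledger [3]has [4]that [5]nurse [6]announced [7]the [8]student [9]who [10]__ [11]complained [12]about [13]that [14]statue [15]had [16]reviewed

8

The marked gap is inside the relative clause, the subject of "complained".
Its filler is the head noun "student" (via "who"), at word 8.
(The other dependency links word 2 to a gap after word 16.)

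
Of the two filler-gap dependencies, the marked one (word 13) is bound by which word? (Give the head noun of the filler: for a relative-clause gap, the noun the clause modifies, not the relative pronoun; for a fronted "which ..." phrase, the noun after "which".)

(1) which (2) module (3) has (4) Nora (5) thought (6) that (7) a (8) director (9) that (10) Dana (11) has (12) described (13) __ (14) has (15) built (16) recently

8

The marked gap is inside the relative clause, the direct object of "described".
Its filler is the head noun "director" (via "that"), at word 8.
(The other dependency links word 2 to a gap after word 15.)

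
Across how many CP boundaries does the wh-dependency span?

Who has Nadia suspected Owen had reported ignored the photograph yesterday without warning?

"who" is extracted from the subject of "ignored".
Boundaries crossed, outermost first: [Ø], [Ø] — 2 in total.

2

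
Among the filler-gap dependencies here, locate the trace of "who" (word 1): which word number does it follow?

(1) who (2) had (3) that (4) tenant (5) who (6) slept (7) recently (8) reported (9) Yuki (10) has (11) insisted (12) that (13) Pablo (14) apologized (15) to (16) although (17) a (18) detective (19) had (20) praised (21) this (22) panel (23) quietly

15

The displaced element is "who" (word 1).
It is linked across 2 clause boundaries (Ø → that).
It functions as the object of the preposition "to" of "apologized", so the gap sits immediately after word 15 ("to").
Base order: That tenant who slept recently had reported Yuki has insisted that Pablo apologized to who although a detective had praised this panel quietly.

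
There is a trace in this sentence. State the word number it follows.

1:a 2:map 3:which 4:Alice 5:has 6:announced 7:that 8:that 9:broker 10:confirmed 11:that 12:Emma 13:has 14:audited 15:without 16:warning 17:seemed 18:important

The displaced element is "a map" (word 2).
It is linked across 2 clause boundaries (that → that).
It functions as the direct object of "audited", so the gap sits immediately after word 14 ("audited").
Base order: Alice has announced that that broker confirmed that Emma has audited a map without warning.

14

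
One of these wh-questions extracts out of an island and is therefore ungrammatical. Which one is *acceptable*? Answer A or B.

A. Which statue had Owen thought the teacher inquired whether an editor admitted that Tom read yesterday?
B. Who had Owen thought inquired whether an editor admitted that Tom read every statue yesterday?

B

In A, the wh-phrase is extracted from inside a wh-island (introduced by "whether"), which blocks movement.
In B, the extraction path crosses only that-complement boundaries, which are transparent.
So B is grammatical.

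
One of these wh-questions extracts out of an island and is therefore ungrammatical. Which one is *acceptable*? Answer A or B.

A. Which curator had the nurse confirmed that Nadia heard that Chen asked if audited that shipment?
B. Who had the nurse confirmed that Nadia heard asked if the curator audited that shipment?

In A, the wh-phrase is extracted from inside a wh-island (introduced by "if"), which blocks movement.
In B, the extraction path crosses only that-complement boundaries, which are transparent.
So B is grammatical.

B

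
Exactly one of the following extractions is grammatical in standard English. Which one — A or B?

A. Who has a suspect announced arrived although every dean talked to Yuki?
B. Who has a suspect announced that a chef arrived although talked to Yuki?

In B, the wh-phrase is extracted from inside an adjunct island (introduced by "although"), which blocks movement.
In A, the extraction path crosses only that-complement boundaries, which are transparent.
So A is grammatical.

A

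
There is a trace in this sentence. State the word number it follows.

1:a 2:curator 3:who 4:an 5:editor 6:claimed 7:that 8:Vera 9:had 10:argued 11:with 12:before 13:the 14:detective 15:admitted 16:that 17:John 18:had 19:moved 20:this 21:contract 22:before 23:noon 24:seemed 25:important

11

The displaced element is "a curator" (word 2).
It is linked across 1 clause boundary (that).
It functions as the object of the preposition "with" of "argued", so the gap sits immediately after word 11 ("with").
Base order: An editor claimed that Vera had argued with a curator before the detective admitted that John had moved this contract before noon.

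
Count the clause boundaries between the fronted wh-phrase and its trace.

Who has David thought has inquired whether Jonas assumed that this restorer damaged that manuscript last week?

1

"who" is extracted from the subject of "inquired".
Boundaries crossed, outermost first: [Ø] — 1 in total.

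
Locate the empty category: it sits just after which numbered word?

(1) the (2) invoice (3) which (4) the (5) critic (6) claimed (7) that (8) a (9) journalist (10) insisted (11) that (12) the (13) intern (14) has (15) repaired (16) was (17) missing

15

The displaced element is "the invoice" (word 2).
It is linked across 2 clause boundaries (that → that).
It functions as the direct object of "repaired", so the gap sits immediately after word 15 ("repaired").
Base order: The critic claimed that a journalist insisted that the intern has repaired the invoice.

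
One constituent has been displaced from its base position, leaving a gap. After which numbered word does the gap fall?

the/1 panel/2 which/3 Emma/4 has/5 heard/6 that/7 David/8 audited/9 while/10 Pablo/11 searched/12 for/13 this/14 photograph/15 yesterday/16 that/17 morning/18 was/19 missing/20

The displaced element is "the panel" (word 2).
It is linked across 1 clause boundary (that).
It functions as the direct object of "audited", so the gap sits immediately after word 9 ("audited").
Base order: Emma has heard that David audited the panel while Pablo searched for this photograph yesterday that morning.

9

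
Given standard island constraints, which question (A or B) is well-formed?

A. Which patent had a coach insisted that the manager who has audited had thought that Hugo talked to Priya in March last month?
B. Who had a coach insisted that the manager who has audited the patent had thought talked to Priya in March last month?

B

In A, the wh-phrase is extracted from inside a complex-NP island (relative clause) (introduced by "who"), which blocks movement.
In B, the extraction path crosses only that-complement boundaries, which are transparent.
So B is grammatical.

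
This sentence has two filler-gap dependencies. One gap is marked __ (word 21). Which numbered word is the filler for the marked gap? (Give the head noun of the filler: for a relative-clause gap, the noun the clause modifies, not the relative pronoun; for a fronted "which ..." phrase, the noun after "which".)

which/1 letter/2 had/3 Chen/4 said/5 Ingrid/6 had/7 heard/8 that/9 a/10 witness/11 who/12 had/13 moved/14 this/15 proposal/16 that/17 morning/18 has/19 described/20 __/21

The marked gap is the direct object of "described".
Its filler is the fronted wh-phrase "which letter", at word 2.
(The other dependency links word 11 to a gap after word 12.)

2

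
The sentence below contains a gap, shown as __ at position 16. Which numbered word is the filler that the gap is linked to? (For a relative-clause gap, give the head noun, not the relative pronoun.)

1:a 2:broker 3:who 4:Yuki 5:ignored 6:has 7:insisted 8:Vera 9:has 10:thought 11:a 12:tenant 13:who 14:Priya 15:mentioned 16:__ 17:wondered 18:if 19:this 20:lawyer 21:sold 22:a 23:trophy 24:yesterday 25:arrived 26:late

The gap at 16 is the subject of "wondered", inside a relative clause.
The relative pronoun is "who" (word 13); it is bound by the head noun immediately before it.
Its filler is the head noun "tenant", at word 12.

12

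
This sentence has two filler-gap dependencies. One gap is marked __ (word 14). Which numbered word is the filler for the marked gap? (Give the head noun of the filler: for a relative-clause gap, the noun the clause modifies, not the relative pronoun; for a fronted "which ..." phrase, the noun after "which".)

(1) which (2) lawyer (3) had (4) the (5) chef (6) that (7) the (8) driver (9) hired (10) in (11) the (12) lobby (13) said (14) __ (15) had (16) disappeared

2

The marked gap is the subject of "disappeared".
Its filler is the fronted wh-phrase "which lawyer", at word 2.
(The other dependency links word 5 to a gap after word 9.)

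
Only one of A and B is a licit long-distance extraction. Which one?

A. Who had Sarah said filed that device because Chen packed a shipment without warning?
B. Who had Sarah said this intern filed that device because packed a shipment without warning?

A

In B, the wh-phrase is extracted from inside an adjunct island (introduced by "because"), which blocks movement.
In A, the extraction path crosses only that-complement boundaries, which are transparent.
So A is grammatical.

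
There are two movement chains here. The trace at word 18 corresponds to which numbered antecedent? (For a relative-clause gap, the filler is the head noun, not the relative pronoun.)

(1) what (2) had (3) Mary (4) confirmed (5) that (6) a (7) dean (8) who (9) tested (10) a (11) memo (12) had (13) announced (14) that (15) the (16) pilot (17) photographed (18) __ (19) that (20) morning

1

The marked gap is the direct object of "photographed".
Its filler is the fronted wh-phrase "what", at word 1.
(The other dependency links word 7 to a gap after word 8.)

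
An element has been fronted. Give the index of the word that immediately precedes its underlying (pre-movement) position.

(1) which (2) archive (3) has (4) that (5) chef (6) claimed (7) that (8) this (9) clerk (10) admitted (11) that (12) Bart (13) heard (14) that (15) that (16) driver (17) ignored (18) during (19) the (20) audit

The displaced element is "which archive" (word 2).
It is linked across 3 clause boundaries (that → that → that).
It functions as the direct object of "ignored", so the gap sits immediately after word 17 ("ignored").
Base order: That chef has claimed that this clerk admitted that Bart heard that that driver ignored which archive during the audit.

17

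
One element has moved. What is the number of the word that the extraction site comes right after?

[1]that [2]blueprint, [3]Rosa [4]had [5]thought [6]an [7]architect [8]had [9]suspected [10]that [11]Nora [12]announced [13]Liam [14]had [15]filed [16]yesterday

The displaced element is "that blueprint" (word 2).
It is linked across 3 clause boundaries (Ø → that → Ø).
It functions as the direct object of "filed", so the gap sits immediately after word 15 ("filed").
Base order: Rosa had thought an architect had suspected that Nora announced Liam had filed that blueprint yesterday.

15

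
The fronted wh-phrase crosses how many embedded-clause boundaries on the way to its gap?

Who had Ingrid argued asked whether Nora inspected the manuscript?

1

"who" is extracted from the subject of "asked".
Boundaries crossed, outermost first: [Ø] — 1 in total.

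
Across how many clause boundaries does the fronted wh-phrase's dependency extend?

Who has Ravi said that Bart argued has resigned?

2

"who" is extracted from the subject of "resigned".
Boundaries crossed, outermost first: [that], [Ø] — 2 in total.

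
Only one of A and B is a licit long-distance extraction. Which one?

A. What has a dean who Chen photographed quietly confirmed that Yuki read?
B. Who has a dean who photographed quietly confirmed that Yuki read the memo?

A

In B, the wh-phrase is extracted from inside a complex-NP island (relative clause) (introduced by "who"), which blocks movement.
In A, the extraction path crosses only that-complement boundaries, which are transparent.
So A is grammatical.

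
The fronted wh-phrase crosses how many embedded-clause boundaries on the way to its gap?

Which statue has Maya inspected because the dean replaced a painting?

0

"which statue" originates inside the matrix clause — no clause boundary is crossed.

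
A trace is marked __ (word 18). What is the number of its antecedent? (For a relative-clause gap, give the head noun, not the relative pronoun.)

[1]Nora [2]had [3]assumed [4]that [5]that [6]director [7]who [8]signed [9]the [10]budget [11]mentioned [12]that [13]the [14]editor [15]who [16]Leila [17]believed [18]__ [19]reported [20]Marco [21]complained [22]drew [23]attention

14

The gap at 18 is the subject of "reported", inside a relative clause.
The relative pronoun is "who" (word 15); it is bound by the head noun immediately before it.
Its filler is the head noun "editor", at word 14.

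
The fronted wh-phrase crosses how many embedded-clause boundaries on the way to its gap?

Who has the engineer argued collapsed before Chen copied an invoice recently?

"who" is extracted from the subject of "collapsed".
Boundaries crossed, outermost first: [Ø] — 1 in total.

1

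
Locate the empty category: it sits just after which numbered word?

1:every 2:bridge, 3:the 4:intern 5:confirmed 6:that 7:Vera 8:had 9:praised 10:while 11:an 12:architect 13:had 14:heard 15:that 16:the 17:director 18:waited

9

The displaced element is "every bridge" (word 2).
It is linked across 1 clause boundary (that).
It functions as the direct object of "praised", so the gap sits immediately after word 9 ("praised").
Base order: The intern confirmed that Vera had praised every bridge while an architect had heard that the director waited.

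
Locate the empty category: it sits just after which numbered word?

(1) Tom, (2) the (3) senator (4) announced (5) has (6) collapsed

4

The displaced element is "Tom" (word 1).
It is linked across 1 clause boundary (Ø).
It functions as the subject of "collapsed", so the gap sits immediately after word 4 ("announced").
Base order: The senator announced that Tom has collapsed.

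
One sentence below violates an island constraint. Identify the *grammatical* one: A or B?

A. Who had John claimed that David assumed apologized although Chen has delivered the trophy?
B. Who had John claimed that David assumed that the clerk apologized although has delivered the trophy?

In B, the wh-phrase is extracted from inside an adjunct island (introduced by "although"), which blocks movement.
In A, the extraction path crosses only that-complement boundaries, which are transparent.
So A is grammatical.

A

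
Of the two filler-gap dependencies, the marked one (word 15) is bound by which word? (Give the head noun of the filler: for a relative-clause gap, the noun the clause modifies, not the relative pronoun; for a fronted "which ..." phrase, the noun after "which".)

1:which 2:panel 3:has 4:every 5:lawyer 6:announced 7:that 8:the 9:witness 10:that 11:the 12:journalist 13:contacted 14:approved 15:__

The marked gap is the direct object of "approved".
Its filler is the fronted wh-phrase "which panel", at word 2.
(The other dependency links word 9 to a gap after word 13.)

2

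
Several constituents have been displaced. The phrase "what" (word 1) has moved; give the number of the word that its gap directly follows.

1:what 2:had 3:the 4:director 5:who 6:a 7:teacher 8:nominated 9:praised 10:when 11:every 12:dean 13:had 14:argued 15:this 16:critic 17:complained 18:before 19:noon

9

The displaced element is "what" (word 1).
It functions as the direct object of "praised", so the gap sits immediately after word 9 ("praised").
Base order: The director who a teacher nominated had praised what when every dean had argued this critic complained before noon.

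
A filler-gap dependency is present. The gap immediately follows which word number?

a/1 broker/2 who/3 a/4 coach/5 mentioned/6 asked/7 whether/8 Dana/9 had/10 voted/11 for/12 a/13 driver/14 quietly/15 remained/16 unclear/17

6

The displaced element is "a broker" (word 2).
It is linked across 1 clause boundary (Ø).
It functions as the subject of "asked", so the gap sits immediately after word 6 ("mentioned").
Base order: A coach mentioned a broker asked whether Dana had voted for a driver quietly.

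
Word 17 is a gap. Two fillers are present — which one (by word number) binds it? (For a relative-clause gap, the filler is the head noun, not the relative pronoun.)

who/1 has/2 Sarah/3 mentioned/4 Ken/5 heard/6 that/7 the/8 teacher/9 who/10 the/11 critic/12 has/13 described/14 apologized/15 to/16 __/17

The marked gap is the object of the preposition "to" of "apologized".
Its filler is the fronted wh-phrase "who", at word 1.
(The other dependency links word 9 to a gap after word 14.)

1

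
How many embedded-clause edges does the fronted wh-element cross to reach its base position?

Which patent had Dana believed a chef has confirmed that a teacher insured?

"which patent" is extracted from the object of "insured".
Boundaries crossed, outermost first: [Ø], [that] — 2 in total.

2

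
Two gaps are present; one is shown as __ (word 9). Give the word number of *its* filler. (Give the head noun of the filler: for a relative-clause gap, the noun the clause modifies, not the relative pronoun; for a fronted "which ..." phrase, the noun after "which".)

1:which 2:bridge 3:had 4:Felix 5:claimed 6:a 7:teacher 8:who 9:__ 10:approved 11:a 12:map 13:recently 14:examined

7

The marked gap is inside the relative clause, the subject of "approved".
Its filler is the head noun "teacher" (via "who"), at word 7.
(The other dependency links word 2 to a gap after word 14.)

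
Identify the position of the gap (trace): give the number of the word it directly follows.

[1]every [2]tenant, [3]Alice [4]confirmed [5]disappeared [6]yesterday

The displaced element is "every tenant" (word 2).
It is linked across 1 clause boundary (Ø).
It functions as the subject of "disappeared", so the gap sits immediately after word 4 ("confirmed").
Base order: Alice confirmed that every tenant disappeared yesterday.

4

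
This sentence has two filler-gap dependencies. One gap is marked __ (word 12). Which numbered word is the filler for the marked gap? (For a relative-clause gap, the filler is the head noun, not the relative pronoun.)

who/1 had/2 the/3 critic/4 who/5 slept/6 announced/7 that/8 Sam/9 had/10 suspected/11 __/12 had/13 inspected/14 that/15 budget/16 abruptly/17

1

The marked gap is the subject of "inspected".
Its filler is the fronted wh-phrase "who", at word 1.
(The other dependency links word 4 to a gap after word 5.)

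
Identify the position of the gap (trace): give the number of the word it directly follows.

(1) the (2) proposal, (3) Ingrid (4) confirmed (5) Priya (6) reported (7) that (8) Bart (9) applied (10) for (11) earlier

10

The displaced element is "the proposal" (word 2).
It is linked across 2 clause boundaries (Ø → that).
It functions as the object of the preposition "for" of "applied", so the gap sits immediately after word 10 ("for").
Base order: Ingrid confirmed Priya reported that Bart applied for the proposal earlier.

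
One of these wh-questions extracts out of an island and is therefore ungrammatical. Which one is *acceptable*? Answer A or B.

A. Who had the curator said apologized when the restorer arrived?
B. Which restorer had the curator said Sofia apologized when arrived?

In B, the wh-phrase is extracted from inside an adjunct island (introduced by "when"), which blocks movement.
In A, the extraction path crosses only that-complement boundaries, which are transparent.
So A is grammatical.

A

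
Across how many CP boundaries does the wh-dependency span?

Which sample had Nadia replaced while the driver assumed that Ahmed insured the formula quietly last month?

0

"which sample" originates inside the matrix clause — no clause boundary is crossed.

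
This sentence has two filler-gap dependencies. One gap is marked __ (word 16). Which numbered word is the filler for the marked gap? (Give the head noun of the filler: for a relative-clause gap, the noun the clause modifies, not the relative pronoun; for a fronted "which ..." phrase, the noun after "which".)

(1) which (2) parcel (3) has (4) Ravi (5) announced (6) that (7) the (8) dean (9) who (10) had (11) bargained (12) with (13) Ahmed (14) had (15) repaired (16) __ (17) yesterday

The marked gap is the direct object of "repaired".
Its filler is the fronted wh-phrase "which parcel", at word 2.
(The other dependency links word 8 to a gap after word 9.)

2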